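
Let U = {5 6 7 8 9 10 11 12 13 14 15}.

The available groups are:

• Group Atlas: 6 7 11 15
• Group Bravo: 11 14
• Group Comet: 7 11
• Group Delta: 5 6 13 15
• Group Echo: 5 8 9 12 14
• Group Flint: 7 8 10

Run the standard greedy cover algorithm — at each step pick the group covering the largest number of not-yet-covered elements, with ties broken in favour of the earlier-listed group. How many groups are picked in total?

4

Greedy: pick Echo (covers 5 new) → pick Atlas (covers 4 new) → pick Delta (covers 1 new) → pick Flint (covers 1 new). Total picks: 4.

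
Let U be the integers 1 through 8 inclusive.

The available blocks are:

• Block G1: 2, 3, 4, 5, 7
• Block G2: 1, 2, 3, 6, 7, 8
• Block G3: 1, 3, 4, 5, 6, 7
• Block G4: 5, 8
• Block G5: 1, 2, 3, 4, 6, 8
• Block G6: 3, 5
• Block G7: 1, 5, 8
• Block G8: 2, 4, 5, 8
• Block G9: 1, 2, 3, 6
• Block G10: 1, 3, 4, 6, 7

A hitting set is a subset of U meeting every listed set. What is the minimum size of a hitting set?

Take H = {3, 8}. Each listed block contains at least one of these, so H is a hitting set of size 2.
The blocks G4, G9 are pairwise disjoint, so any hitting set needs a separate element for each — at least 2. Hence 2 is optimal.

2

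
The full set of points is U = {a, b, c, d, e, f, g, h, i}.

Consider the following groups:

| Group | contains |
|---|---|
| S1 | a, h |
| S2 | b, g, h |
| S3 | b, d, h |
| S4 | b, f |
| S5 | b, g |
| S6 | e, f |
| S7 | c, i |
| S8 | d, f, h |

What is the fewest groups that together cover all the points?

5

S1, S2, S6, S7, and S8 cover everything between them: the union {a, b, c, d, e, f, g, h, i} is all of U.
Only S1 contains a, so S1 is forced; the remaining 7 points need at least 4 more groups (each remaining group adds at most 2) — so at least 5 groups are needed, and 5 is optimal.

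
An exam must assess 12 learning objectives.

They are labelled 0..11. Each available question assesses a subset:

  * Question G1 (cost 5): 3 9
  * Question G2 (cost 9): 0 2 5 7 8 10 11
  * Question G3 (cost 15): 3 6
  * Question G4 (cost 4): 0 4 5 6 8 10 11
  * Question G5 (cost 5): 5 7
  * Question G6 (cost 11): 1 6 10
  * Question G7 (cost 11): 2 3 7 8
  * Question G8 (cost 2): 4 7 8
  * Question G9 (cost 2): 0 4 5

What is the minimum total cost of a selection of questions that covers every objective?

G1, G2, G6, G8 together cover every objective (G1 ∪ G2 ∪ G6 ∪ G8 = {0, 1, 2, 3, 4, 5, 6, 7, 8, 9, 10, 11}); total cost 5 + 9 + 11 + 2 = 27.
The greedy pick G4, G8, G1, G2, G6 costs 31; no covering selection beats 27.

27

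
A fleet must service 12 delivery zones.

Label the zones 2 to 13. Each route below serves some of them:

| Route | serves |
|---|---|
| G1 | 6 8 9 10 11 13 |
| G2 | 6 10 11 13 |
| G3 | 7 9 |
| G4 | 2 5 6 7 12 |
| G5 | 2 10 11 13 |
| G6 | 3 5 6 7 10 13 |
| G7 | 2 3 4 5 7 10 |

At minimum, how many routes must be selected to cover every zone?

G1 and G4 and G7 together: G1 ∪ G4 ∪ G7 = {2, 3, 4, 5, 6, 7, 8, 9, 10, 11, 12, 13} — every zone is covered.
Only G7 contains 4, so G7 is forced; the remaining 6 zones need at least 2 more routes (each remaining route adds at most 5) — so at least 3 routes are needed, and 3 is optimal.

3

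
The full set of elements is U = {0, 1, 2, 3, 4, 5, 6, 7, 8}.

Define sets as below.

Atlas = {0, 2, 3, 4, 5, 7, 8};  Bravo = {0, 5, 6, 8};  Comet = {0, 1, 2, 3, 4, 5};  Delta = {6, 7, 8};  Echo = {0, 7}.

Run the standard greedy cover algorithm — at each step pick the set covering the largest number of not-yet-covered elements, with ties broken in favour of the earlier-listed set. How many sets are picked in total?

3

Greedy: pick Atlas (covers 7 new) → pick Bravo (covers 1 new) → pick Comet (covers 1 new). Total picks: 3.
(The true minimum cover uses only 2 sets, so greedy is not optimal here.)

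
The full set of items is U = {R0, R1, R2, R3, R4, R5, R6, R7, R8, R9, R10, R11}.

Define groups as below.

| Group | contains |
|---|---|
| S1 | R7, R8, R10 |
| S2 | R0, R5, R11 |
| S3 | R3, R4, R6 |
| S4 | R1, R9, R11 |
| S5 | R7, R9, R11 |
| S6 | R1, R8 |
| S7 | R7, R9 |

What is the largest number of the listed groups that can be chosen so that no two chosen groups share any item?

4

S2, S3, S6, S7 are pairwise disjoint (S2={R0,R5,R11}; S3={R3,R4,R6}; S6={R1,R8}; S7={R7,R9}).
Every remaining group overlaps one of these, and no 5 of the listed groups are pairwise disjoint, so 4 is the maximum.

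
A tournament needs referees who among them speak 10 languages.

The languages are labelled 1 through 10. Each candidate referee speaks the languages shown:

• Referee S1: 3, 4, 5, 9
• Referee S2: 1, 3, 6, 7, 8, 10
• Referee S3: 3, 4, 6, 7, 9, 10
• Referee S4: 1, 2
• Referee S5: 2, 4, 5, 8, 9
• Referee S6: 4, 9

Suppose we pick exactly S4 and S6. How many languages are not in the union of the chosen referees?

Union of S4, S6 = {1, 2, 4, 9}.
Not covered: 3, 5, 6, 7, 8, 10 — 6 languages.

6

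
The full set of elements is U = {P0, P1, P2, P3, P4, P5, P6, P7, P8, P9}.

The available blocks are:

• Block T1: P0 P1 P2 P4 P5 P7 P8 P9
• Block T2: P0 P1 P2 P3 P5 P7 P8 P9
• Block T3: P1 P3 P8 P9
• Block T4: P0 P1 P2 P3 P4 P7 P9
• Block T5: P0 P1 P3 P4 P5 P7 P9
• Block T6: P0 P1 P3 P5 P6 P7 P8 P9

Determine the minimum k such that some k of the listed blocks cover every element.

2

T1 and T6 cover everything between them: the union {P0, P1, P2, P3, P4, P5, P6, P7, P8, P9} is all of U.
No single block has all 10 elements (the largest, T1, has 8), so 2 is optimal.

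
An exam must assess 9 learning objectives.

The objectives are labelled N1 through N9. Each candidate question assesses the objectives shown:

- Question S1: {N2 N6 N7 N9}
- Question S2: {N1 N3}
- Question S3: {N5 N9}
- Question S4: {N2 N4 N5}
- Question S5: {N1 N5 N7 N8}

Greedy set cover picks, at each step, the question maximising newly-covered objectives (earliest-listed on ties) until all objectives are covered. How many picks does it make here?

4

Greedy: pick S1 (covers 4 new) → pick S5 (covers 3 new) → pick S2 (covers 1 new) → pick S4 (covers 1 new). Total picks: 4.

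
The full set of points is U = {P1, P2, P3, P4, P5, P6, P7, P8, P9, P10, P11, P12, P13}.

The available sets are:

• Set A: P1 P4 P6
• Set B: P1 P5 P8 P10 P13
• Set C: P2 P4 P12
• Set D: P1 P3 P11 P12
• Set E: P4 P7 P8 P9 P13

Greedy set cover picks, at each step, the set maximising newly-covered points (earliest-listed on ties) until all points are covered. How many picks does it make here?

5

Greedy: pick B (covers 5 new) → pick C (covers 3 new) → pick D (covers 2 new) → pick E (covers 2 new) → pick A (covers 1 new). Total picks: 5.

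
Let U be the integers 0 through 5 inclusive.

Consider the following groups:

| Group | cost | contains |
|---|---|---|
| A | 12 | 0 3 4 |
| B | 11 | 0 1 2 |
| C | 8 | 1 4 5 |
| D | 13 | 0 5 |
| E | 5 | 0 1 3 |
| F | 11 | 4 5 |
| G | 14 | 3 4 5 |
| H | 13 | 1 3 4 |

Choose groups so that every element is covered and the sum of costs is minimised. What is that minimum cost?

24

B, C, E together cover every element (B ∪ C ∪ E = {0, 1, 2, 3, 4, 5}); total cost 11 + 8 + 5 = 24.
No covering selection has total cost below 24.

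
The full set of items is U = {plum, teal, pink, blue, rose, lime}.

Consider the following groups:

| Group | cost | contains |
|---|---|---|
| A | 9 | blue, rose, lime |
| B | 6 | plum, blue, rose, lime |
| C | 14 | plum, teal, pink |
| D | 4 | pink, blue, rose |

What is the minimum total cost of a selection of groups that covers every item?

B, C together cover every item (B ∪ C = {plum, teal, pink, blue, rose, lime}); total cost 6 + 14 = 20.
The greedy pick D, B, C costs 24; no covering selection beats 20.

20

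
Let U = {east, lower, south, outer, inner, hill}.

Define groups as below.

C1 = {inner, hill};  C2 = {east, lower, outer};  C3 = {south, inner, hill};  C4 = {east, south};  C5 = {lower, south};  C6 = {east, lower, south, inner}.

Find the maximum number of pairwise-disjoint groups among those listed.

C1, C2 are pairwise disjoint (C1={inner,hill}; C2={east,lower,outer}).
Every remaining group overlaps one of these, and no 3 of the listed groups are pairwise disjoint, so 2 is the maximum.

2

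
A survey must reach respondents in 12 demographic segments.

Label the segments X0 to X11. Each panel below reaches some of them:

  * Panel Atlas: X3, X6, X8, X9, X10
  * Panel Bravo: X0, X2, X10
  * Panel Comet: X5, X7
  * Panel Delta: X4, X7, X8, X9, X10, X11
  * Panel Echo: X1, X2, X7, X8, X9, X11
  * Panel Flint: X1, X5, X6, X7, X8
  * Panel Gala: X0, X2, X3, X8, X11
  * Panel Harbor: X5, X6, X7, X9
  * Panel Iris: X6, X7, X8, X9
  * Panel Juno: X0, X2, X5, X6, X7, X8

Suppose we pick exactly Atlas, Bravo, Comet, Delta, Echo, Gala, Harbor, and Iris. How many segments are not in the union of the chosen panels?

0

Union of Atlas, Bravo, Comet, Delta, Echo, Gala, Harbor, Iris = {X0, X1, X2, X3, X4, X5, X6, X7, X8, X9, X10, X11} — that's every segment, so 0 are uncovered.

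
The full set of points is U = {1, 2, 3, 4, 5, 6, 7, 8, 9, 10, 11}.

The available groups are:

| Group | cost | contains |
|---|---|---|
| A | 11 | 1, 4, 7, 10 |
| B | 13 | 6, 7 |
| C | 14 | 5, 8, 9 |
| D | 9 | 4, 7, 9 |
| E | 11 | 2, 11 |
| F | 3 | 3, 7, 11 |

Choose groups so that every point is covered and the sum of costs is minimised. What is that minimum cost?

52

A, B, C, E, F together cover every point (A ∪ B ∪ C ∪ E ∪ F = {1, 2, 3, 4, 5, 6, 7, 8, 9, 10, 11}); total cost 11 + 13 + 14 + 11 + 3 = 52.
No covering selection has total cost below 52.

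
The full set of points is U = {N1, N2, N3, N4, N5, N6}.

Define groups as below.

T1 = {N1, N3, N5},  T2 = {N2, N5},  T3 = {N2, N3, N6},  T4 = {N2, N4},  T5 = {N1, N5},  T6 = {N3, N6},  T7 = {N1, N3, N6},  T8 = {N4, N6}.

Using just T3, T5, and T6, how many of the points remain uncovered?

Union of T3, T5, T6 = {N1, N2, N3, N5, N6}.
Not covered: N4 — 1 point.

1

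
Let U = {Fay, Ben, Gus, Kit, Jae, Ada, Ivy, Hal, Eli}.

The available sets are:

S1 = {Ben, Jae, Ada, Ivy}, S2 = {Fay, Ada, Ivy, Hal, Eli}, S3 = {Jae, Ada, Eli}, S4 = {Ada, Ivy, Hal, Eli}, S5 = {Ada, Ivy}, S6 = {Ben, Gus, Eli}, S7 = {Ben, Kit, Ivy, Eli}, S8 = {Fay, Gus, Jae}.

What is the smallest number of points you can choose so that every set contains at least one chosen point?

H = {Gus, Kit, Ada} meets every set (each contains at least one member of H), and |H| = 3.
No choice of 2 points meets every set, so 3 is the minimum.

3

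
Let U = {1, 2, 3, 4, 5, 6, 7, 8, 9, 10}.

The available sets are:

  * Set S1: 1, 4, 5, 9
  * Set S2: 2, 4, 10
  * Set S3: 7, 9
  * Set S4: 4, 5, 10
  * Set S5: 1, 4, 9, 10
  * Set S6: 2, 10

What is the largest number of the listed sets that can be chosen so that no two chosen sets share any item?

S2, S3 are pairwise disjoint (S2={2,4,10}; S3={7,9}).
Every remaining set overlaps one of these, and no 3 of the listed sets are pairwise disjoint, so 2 is the maximum.

2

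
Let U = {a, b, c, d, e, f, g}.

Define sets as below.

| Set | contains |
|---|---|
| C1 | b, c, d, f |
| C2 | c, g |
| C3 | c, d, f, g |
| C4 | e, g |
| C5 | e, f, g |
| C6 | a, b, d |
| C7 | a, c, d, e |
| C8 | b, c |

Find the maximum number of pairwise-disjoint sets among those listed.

C4, C8 are pairwise disjoint (C4={e,g}; C8={b,c}).
Every remaining set overlaps one of these, and no 3 of the listed sets are pairwise disjoint, so 2 is the maximum.

2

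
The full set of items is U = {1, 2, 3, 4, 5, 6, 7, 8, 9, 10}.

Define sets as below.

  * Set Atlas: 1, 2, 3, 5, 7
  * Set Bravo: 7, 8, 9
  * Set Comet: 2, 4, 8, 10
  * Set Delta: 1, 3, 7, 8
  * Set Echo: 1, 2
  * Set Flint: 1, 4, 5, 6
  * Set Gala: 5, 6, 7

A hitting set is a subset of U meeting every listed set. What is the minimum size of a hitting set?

The 3 items {1, 6, 8} hit every set.
No choice of 2 items meets every set, so 3 is the minimum.

3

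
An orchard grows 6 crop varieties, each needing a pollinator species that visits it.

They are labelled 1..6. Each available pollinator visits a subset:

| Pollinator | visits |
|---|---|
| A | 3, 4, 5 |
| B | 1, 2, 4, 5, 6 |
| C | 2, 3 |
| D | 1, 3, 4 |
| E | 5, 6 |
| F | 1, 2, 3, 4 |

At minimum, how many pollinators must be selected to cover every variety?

B and F together: B ∪ F = {1, 2, 3, 4, 5, 6} — every variety is covered.
No single pollinator has all 6 varieties (the largest, B, has 5), so 2 is optimal.

2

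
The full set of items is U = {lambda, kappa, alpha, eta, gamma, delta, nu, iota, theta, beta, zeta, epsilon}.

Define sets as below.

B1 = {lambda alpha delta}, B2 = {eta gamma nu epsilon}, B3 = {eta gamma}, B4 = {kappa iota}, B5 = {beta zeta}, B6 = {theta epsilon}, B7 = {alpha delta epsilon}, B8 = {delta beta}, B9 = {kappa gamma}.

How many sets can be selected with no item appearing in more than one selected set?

B1, B3, B4, B5, B6 are pairwise disjoint (B1={lambda,alpha,delta}; B3={eta,gamma}; B4={kappa,iota}; B5={beta,zeta}; B6={theta,epsilon}).
Every remaining set overlaps one of these, and no 6 of the listed sets are pairwise disjoint, so 5 is the maximum.

5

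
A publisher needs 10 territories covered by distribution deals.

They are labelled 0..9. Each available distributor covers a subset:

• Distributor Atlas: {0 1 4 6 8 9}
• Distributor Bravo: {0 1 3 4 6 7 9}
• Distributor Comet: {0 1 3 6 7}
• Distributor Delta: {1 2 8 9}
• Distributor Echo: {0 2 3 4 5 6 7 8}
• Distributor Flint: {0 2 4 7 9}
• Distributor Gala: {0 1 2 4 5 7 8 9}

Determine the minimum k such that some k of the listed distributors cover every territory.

Take {Echo, Gala}. Their union is {0, 1, 2, 3, 4, 5, 6, 7, 8, 9}, which is all 10 territories.
No single distributor has all 10 territories (the largest, Echo, has 8), so 2 is optimal.

2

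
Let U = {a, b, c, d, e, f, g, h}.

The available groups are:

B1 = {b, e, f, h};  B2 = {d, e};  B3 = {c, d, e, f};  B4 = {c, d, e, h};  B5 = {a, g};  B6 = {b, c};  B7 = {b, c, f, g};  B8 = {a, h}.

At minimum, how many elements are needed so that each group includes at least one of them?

3

The 3 elements {a, b, d} hit every group.
The groups B2, B5, B6 are pairwise disjoint, so any hitting set needs a separate element for each — at least 3. Hence 3 is optimal.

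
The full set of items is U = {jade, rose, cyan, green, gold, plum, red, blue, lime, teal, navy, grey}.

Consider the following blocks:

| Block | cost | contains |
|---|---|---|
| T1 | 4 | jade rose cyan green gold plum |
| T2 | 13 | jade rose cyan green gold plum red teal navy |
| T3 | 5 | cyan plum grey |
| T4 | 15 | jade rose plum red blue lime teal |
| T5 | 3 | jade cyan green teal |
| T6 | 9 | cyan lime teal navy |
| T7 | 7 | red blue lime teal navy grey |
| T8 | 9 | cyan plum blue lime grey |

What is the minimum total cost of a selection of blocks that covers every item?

T1, T7 together cover every item (T1 ∪ T7 = {jade, rose, cyan, green, gold, plum, red, blue, lime, teal, navy, grey}); total cost 4 + 7 = 11.
No covering selection has total cost below 11.

11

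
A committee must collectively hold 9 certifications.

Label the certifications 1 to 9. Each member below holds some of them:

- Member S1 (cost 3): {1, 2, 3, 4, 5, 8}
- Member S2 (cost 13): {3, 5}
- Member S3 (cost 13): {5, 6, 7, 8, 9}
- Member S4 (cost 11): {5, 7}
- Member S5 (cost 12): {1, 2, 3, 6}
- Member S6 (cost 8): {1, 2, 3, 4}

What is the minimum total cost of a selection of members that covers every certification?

S1, S3 together cover every certification (S1 ∪ S3 = {1, 2, 3, 4, 5, 6, 7, 8, 9}); total cost 3 + 13 = 16.
No covering selection has total cost below 16.

16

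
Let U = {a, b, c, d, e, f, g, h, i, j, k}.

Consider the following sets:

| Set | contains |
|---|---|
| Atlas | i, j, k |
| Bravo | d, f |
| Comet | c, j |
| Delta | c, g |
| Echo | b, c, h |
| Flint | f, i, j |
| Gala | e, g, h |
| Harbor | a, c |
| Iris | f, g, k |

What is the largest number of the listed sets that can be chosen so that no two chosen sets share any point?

4

Atlas, Bravo, Gala, Harbor are pairwise disjoint (Atlas={i,j,k}; Bravo={d,f}; Gala={e,g,h}; Harbor={a,c}).
Every remaining set overlaps one of these, and no 5 of the listed sets are pairwise disjoint, so 4 is the maximum.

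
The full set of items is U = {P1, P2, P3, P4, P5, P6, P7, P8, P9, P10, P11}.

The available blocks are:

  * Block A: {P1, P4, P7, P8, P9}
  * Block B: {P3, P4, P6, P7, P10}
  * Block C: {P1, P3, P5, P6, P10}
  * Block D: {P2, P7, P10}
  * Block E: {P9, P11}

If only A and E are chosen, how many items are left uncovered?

Union of A, E = {P1, P4, P7, P8, P9, P11}.
Not covered: P2, P3, P5, P6, P10 — 5 items.

5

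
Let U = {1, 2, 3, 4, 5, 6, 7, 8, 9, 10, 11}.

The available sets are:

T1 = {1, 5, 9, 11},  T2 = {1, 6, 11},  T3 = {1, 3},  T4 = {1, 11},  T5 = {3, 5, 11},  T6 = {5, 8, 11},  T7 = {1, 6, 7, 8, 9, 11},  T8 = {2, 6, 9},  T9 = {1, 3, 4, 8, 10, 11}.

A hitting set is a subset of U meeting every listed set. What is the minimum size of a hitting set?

3

Take H = {1, 2, 5}. Each listed set contains at least one of these, so H is a hitting set of size 3.
The sets T3, T6, T8 are pairwise disjoint, so any hitting set needs a separate element for each — at least 3. Hence 3 is optimal.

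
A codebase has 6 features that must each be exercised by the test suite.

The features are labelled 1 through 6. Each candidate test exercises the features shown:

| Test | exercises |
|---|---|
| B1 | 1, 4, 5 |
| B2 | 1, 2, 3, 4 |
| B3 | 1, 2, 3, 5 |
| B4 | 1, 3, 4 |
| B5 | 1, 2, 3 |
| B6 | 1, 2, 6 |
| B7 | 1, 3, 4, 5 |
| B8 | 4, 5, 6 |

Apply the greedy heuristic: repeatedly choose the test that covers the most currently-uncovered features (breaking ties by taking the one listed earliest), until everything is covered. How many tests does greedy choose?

Greedy: pick B2 (covers 4 new) → pick B8 (covers 2 new). Total picks: 2.

2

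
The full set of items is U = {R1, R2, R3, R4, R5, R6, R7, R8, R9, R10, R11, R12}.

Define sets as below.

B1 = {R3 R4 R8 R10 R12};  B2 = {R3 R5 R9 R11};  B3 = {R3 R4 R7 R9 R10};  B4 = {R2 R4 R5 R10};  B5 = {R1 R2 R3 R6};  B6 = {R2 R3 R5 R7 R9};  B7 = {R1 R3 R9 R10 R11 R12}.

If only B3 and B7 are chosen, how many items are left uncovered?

4

Union of B3, B7 = {R1, R3, R4, R7, R9, R10, R11, R12}.
Not covered: R2, R5, R6, R8 — 4 items.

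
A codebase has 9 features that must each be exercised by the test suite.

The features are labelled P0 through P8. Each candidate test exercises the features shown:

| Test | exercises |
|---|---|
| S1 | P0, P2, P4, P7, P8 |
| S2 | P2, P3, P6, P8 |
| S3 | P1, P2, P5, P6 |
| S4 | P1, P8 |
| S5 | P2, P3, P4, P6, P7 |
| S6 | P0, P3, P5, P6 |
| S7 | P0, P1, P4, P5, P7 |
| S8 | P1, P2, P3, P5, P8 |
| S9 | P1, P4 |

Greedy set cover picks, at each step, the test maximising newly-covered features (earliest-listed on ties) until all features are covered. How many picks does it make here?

3

Greedy: pick S1 (covers 5 new) → pick S3 (covers 3 new) → pick S2 (covers 1 new). Total picks: 3.
(The true minimum cover uses only 2 tests, so greedy is not optimal here.)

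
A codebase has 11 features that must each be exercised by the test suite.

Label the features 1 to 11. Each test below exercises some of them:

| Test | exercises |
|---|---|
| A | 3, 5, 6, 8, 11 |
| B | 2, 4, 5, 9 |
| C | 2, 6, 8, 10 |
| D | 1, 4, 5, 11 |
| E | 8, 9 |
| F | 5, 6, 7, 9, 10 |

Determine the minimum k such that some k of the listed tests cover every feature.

4

Take {A, B, D, F}. Their union is {1, 2, 3, 4, 5, 6, 7, 8, 9, 10, 11}, which is all 11 features.
No 3 of the 6 tests cover everything (all 20 combinations miss at least one feature), so 4 is optimal.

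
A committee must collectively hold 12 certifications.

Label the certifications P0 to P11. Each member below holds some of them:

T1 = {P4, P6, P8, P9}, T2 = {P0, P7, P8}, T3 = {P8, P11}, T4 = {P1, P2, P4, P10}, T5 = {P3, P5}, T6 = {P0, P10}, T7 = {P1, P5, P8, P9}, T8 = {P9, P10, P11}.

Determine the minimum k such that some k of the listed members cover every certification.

T1 and T2 and T3 and T4 and T5 together: T1 ∪ T2 ∪ T3 ∪ T4 ∪ T5 = {P0, P1, P2, P3, P4, P5, P6, P7, P8, P9, P10, P11} — every certification is covered.
No 4 of the 8 members cover everything (all 70 combinations miss at least one certification), so 5 is optimal.

5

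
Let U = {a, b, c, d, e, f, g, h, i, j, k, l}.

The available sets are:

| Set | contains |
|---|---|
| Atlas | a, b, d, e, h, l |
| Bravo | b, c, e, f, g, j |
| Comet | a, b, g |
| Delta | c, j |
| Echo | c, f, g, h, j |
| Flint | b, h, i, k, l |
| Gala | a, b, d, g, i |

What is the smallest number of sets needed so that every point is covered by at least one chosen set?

Atlas and Echo and Flint together: Atlas ∪ Echo ∪ Flint = {a, b, c, d, e, f, g, h, i, j, k, l} — every point is covered.
Only Flint contains k, so Flint is forced; the remaining 7 points need at least 2 more sets (each remaining set adds at most 5) — so at least 3 sets are needed, and 3 is optimal.

3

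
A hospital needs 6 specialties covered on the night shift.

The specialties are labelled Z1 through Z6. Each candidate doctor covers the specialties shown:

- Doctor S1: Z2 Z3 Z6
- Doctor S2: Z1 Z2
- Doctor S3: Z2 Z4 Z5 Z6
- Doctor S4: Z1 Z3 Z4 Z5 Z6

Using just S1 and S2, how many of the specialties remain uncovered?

Union of S1, S2 = {Z1, Z2, Z3, Z6}.
Not covered: Z4, Z5 — 2 specialties.

2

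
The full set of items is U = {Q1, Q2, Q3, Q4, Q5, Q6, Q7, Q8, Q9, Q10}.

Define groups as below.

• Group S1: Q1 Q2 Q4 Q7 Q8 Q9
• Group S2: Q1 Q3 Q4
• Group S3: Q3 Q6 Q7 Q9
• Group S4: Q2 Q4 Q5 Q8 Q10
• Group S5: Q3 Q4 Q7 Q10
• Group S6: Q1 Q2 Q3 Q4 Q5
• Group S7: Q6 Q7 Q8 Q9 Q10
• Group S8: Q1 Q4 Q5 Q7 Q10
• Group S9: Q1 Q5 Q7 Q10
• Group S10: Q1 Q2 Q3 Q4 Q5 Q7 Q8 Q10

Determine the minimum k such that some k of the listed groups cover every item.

2

S6 and S7 cover everything between them: the union {Q1, Q2, Q3, Q4, Q5, Q6, Q7, Q8, Q9, Q10} is all of U.
No single group has all 10 items (the largest, S10, has 8), so 2 is optimal.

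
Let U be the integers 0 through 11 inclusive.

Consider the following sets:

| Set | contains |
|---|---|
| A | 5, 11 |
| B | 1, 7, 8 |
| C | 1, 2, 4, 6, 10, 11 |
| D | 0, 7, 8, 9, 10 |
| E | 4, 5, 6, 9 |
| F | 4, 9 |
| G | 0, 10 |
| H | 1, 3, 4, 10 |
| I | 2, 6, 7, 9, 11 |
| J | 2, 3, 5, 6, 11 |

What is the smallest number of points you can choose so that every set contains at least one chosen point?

Take T = {0, 1, 5, 9}. Each listed set contains at least one of these, so T is a hitting set of size 4.
The sets B, F, G, J are pairwise disjoint, so any hitting set needs a separate point for each — at least 4. Hence 4 is optimal.

4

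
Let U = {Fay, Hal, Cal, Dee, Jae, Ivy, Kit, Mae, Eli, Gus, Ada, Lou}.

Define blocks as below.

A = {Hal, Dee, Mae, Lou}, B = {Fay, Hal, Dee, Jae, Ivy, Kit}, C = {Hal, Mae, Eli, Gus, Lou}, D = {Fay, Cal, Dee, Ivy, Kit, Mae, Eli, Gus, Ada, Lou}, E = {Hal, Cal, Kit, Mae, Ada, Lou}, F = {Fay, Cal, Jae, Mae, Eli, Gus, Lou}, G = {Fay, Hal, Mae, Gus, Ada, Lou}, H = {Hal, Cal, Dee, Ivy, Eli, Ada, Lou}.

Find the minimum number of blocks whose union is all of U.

2

Take {B, D}. Their union is {Fay, Hal, Cal, Dee, Jae, Ivy, Kit, Mae, Eli, Gus, Ada, Lou}, which is all 12 elements.
No single block has all 12 elements (the largest, D, has 10), so 2 is optimal.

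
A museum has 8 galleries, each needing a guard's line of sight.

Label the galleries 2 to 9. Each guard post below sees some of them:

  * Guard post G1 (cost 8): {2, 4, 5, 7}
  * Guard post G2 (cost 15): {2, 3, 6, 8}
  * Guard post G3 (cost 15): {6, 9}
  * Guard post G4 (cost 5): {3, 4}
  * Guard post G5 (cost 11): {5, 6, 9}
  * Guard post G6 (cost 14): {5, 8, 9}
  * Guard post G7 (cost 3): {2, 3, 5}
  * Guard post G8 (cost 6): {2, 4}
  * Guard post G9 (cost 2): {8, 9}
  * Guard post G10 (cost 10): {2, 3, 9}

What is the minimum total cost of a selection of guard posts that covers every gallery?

G1, G5, G7, G9 together cover every gallery (G1 ∪ G5 ∪ G7 ∪ G9 = {2, 3, 4, 5, 6, 7, 8, 9}); total cost 8 + 11 + 3 + 2 = 24.
No covering selection has total cost below 24.

24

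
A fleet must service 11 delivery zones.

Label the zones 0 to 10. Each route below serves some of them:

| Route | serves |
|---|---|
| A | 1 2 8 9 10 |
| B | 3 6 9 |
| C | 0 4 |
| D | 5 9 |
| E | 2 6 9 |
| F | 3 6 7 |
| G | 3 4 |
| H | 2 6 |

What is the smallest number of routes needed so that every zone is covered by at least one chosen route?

Take {A, C, D, F}. Their union is {0, 1, 2, 3, 4, 5, 6, 7, 8, 9, 10}, which is all 11 zones.
Only D contains 5, so D is forced; the remaining 9 zones need at least 3 more routes (each remaining route adds at most 4) — so at least 4 routes are needed, and 4 is optimal.

4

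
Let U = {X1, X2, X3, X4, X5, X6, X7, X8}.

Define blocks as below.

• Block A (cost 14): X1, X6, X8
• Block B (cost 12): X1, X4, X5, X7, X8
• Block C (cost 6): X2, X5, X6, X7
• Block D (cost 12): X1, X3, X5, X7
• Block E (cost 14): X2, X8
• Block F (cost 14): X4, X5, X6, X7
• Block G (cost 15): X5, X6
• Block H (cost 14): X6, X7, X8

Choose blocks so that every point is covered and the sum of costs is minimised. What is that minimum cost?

30

B, C, D together cover every point (B ∪ C ∪ D = {X1, X2, X3, X4, X5, X6, X7, X8}); total cost 12 + 6 + 12 = 30.
No covering selection has total cost below 30.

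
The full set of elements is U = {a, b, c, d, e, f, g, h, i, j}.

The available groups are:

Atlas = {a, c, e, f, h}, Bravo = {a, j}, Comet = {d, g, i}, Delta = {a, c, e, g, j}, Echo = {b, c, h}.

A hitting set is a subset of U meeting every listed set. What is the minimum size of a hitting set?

T = {d, h, j} meets every group (each contains at least one member of T), and |T| = 3.
The groups Bravo, Comet, Echo are pairwise disjoint, so any hitting set needs a separate element for each — at least 3. Hence 3 is optimal.

3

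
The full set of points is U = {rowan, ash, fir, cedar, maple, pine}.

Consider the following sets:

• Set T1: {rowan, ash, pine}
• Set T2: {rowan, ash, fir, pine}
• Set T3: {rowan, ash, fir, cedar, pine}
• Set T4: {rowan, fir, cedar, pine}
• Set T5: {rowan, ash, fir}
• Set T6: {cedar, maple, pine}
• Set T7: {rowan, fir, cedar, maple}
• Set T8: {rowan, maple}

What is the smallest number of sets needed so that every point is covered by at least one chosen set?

2

T2 and T7 cover everything between them: the union {rowan, ash, fir, cedar, maple, pine} is all of U.
No single set has all 6 points (the largest, T3, has 5), so 2 is optimal.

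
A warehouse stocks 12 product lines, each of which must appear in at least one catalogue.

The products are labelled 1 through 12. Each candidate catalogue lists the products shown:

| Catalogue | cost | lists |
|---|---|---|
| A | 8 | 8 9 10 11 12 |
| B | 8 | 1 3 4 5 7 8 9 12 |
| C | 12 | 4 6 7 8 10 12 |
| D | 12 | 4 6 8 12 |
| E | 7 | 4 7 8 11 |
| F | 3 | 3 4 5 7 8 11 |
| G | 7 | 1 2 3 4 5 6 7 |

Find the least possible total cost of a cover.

A, G together cover every product (A ∪ G = {1, 2, 3, 4, 5, 6, 7, 8, 9, 10, 11, 12}); total cost 8 + 7 = 15.
The greedy pick F, G, A costs 18; no covering selection beats 15.

15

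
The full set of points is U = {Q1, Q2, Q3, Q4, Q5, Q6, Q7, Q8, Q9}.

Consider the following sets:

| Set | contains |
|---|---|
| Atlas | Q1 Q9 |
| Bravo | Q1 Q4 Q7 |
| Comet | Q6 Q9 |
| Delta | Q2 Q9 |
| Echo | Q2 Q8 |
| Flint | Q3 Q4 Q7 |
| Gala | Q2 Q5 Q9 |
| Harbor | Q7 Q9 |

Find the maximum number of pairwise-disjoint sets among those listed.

Atlas, Echo, Flint are pairwise disjoint (Atlas={Q1,Q9}; Echo={Q2,Q8}; Flint={Q3,Q4,Q7}).
Every remaining set overlaps one of these, and no 4 of the listed sets are pairwise disjoint, so 3 is the maximum.

3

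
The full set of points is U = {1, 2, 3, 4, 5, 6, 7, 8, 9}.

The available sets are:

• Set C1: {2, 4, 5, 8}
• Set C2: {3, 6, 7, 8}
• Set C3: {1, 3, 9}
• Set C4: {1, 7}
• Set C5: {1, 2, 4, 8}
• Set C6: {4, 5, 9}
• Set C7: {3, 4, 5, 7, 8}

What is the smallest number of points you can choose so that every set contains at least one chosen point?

3

The 3 points {2, 7, 9} hit every set.
No choice of 2 points meets every set, so 3 is the minimum.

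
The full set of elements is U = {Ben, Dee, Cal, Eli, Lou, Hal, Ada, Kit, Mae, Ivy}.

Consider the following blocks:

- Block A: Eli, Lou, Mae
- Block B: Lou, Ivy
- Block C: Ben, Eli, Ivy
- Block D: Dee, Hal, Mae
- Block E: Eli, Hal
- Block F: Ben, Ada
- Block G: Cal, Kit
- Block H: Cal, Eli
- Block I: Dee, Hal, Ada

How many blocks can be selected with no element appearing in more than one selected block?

B, D, F, G are pairwise disjoint (B={Lou,Ivy}; D={Dee,Hal,Mae}; F={Ben,Ada}; G={Cal,Kit}).
Every remaining block overlaps one of these, and no 5 of the listed blocks are pairwise disjoint, so 4 is the maximum.

4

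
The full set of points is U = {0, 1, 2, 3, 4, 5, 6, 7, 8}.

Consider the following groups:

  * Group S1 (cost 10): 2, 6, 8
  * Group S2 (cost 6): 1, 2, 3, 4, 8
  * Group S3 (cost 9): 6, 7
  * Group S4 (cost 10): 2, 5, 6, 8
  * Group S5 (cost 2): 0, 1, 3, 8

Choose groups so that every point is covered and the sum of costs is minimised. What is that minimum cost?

27

S2, S3, S4, S5 together cover every point (S2 ∪ S3 ∪ S4 ∪ S5 = {0, 1, 2, 3, 4, 5, 6, 7, 8}); total cost 6 + 9 + 10 + 2 = 27.
No covering selection has total cost below 27.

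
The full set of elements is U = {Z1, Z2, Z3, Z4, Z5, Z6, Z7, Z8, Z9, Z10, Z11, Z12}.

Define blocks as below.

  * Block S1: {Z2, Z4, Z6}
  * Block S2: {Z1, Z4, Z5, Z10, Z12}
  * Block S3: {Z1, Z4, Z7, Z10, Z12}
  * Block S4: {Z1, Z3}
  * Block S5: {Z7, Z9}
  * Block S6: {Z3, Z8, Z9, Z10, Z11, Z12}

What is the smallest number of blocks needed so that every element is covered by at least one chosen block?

S1, S2, S5, and S6 cover everything between them: the union {Z1, Z2, Z3, Z4, Z5, Z6, Z7, Z8, Z9, Z10, Z11, Z12} is all of U.
No 3 of the 6 blocks cover everything (all 20 combinations miss at least one element), so 4 is optimal.

4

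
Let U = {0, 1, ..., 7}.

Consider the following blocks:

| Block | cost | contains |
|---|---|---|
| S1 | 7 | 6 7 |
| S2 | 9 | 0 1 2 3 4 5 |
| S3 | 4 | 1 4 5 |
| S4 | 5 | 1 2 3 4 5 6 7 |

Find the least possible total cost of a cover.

S2, S4 together cover every item (S2 ∪ S4 = {0, 1, 2, 3, 4, 5, 6, 7}); total cost 9 + 5 = 14.
No covering selection has total cost below 14.

14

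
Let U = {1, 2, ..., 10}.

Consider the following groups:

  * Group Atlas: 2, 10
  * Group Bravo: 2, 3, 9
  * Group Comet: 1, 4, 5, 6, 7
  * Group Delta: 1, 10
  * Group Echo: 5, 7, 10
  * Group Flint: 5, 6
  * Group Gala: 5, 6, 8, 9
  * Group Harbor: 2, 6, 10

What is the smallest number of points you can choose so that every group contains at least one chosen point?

3

H = {1, 2, 5} meets every group (each contains at least one member of H), and |H| = 3.
The groups Bravo, Delta, Flint are pairwise disjoint, so any hitting set needs a separate point for each — at least 3. Hence 3 is optimal.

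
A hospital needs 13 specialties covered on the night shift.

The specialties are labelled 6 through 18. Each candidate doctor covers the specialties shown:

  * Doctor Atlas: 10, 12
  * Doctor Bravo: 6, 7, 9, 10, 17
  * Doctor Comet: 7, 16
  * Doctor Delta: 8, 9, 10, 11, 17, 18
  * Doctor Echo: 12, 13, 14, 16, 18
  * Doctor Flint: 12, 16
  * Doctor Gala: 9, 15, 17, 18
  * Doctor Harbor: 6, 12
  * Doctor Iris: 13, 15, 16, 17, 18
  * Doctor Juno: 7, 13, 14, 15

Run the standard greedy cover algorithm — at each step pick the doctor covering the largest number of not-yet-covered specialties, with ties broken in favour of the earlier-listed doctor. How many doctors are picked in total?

4

Greedy: pick Delta (covers 6 new) → pick Echo (covers 4 new) → pick Bravo (covers 2 new) → pick Gala (covers 1 new). Total picks: 4.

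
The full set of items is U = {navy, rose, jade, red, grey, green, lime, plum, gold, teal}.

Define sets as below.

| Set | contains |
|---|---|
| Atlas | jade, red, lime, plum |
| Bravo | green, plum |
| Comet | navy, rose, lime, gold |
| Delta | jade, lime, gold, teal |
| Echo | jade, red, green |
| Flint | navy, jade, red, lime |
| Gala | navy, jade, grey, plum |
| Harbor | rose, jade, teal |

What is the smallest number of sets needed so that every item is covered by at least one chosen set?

Comet and Echo and Gala and Harbor together: Comet ∪ Echo ∪ Gala ∪ Harbor = {navy, rose, jade, red, grey, green, lime, plum, gold, teal} — every item is covered.
No 3 of the 8 sets cover everything (all 56 combinations miss at least one item), so 4 is optimal.

4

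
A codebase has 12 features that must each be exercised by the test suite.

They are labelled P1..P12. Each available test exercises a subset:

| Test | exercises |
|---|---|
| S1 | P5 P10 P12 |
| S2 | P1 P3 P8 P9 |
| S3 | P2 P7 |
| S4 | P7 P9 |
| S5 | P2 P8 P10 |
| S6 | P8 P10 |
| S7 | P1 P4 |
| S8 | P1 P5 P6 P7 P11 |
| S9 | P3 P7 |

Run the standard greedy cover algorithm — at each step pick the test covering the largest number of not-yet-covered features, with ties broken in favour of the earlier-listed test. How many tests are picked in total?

5

Greedy: pick S8 (covers 5 new) → pick S2 (covers 3 new) → pick S1 (covers 2 new) → pick S3 (covers 1 new) → pick S7 (covers 1 new). Total picks: 5.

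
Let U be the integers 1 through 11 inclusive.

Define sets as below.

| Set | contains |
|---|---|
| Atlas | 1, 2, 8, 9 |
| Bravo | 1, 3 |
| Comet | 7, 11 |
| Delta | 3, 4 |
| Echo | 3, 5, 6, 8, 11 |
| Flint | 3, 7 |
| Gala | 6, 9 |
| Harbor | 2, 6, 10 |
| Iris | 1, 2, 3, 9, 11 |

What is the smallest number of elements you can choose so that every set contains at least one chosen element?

4

Take H = {3, 6, 7, 9}. Each listed set contains at least one of these, so H is a hitting set of size 4.
No choice of 3 elements meets every set, so 4 is the minimum.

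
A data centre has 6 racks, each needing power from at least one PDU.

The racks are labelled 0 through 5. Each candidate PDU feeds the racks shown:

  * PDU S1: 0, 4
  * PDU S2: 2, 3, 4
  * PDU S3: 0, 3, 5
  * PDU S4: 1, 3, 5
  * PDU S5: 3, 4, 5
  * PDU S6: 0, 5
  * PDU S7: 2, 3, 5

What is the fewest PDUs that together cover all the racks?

S2 and S4 and S6 together: S2 ∪ S4 ∪ S6 = {0, 1, 2, 3, 4, 5} — every rack is covered.
Only S4 contains 1, so S4 is forced; the remaining 3 racks need at least 2 more PDUs (each remaining PDU adds at most 2) — so at least 3 PDUs are needed, and 3 is optimal.

3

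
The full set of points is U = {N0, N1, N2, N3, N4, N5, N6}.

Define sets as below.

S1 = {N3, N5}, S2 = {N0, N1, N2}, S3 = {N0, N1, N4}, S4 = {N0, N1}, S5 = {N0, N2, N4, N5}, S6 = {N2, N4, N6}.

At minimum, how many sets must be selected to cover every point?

S1, S2, and S6 cover everything between them: the union {N0, N1, N2, N3, N4, N5, N6} is all of U.
Only S1 contains N3, so S1 is forced; the remaining 5 points need at least 2 more sets (each remaining set adds at most 3) — so at least 3 sets are needed, and 3 is optimal.

3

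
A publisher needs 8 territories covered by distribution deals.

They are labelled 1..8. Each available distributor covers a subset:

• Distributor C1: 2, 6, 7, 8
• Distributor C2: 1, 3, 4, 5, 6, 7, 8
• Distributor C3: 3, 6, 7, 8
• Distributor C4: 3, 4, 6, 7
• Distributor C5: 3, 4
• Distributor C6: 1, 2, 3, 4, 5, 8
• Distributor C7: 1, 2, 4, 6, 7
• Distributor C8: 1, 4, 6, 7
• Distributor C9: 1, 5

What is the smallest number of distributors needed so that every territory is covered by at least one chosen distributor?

2

Take {C4, C6}. Their union is {1, 2, 3, 4, 5, 6, 7, 8}, which is all 8 territories.
No single distributor has all 8 territories (the largest, C2, has 7), so 2 is optimal.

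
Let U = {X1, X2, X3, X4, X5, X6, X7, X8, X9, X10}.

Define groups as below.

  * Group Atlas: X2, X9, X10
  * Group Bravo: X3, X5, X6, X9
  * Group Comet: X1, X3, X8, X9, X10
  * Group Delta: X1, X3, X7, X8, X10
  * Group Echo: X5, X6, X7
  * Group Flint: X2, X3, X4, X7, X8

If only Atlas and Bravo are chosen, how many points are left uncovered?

Union of Atlas, Bravo = {X2, X3, X5, X6, X9, X10}.
Not covered: X1, X4, X7, X8 — 4 points.

4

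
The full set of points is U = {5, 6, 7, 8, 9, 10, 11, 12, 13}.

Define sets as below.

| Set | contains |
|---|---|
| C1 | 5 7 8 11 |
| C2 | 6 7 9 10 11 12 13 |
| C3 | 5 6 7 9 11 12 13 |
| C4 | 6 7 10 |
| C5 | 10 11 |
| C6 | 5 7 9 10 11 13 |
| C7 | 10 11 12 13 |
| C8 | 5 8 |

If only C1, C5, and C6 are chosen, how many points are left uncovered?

2

Union of C1, C5, C6 = {5, 7, 8, 9, 10, 11, 13}.
Not covered: 6, 12 — 2 points.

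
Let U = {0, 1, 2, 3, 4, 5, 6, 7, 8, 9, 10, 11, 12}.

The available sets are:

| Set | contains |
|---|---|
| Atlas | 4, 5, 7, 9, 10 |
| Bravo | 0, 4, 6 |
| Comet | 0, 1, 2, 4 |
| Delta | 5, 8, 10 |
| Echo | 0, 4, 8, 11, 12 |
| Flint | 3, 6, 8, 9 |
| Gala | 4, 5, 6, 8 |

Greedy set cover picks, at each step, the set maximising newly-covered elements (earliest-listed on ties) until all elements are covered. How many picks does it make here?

Greedy: pick Atlas (covers 5 new) → pick Echo (covers 4 new) → pick Comet (covers 2 new) → pick Flint (covers 2 new). Total picks: 4.

4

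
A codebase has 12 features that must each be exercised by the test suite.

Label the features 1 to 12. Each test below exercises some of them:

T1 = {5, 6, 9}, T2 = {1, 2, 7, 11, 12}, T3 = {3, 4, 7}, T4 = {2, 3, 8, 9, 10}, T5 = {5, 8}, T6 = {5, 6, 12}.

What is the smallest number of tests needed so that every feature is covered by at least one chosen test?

Take {T2, T3, T4, T6}. Their union is {1, 2, 3, 4, 5, 6, 7, 8, 9, 10, 11, 12}, which is all 12 features.
Only T3 contains 4, so T3 is forced; the remaining 9 features need at least 3 more tests (each remaining test adds at most 4) — so at least 4 tests are needed, and 4 is optimal.

4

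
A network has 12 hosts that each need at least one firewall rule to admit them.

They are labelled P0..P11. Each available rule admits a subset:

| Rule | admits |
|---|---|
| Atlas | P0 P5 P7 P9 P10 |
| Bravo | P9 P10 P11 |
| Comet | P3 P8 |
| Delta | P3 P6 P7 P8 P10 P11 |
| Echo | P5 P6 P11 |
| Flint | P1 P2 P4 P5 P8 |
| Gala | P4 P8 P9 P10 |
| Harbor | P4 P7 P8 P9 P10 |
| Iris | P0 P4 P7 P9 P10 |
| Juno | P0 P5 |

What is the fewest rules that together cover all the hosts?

3

Take {Atlas, Delta, Flint}. Their union is {P0, P1, P2, P3, P4, P5, P6, P7, P8, P9, P10, P11}, which is all 12 hosts.
Only Flint contains P1, so Flint is forced; the remaining 7 hosts need at least 2 more rules (each remaining rule adds at most 5) — so at least 3 rules are needed, and 3 is optimal.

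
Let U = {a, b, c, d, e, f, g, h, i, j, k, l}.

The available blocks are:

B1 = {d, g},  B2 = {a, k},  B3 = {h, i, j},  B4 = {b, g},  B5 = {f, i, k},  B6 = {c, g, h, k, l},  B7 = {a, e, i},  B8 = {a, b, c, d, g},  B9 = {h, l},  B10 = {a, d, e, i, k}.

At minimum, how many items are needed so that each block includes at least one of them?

Take T = {a, g, h, i}. Each listed block contains at least one of these, so T is a hitting set of size 4.
No choice of 3 items meets every block, so 4 is the minimum.

4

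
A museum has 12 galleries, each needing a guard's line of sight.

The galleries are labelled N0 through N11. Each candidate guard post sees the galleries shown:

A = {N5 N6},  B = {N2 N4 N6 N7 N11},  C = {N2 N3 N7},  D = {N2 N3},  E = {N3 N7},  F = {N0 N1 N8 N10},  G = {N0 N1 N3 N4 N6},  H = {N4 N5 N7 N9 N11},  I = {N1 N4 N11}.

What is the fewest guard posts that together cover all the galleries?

4

A and C and F and H together: A ∪ C ∪ F ∪ H = {N0, N1, N2, N3, N4, N5, N6, N7, N8, N9, N10, N11} — every gallery is covered.
No 3 of the 9 guard posts cover everything (all 84 combinations miss at least one gallery), so 4 is optimal.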